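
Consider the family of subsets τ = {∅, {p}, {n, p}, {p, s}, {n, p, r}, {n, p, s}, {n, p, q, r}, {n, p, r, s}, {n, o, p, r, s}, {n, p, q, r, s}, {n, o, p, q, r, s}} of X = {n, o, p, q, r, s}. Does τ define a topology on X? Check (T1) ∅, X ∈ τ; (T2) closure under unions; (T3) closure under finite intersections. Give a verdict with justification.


τ IS a topology on X.

Axiom (T1): ∅ ∈ τ? Yes; X ∈ τ? Yes.
Axiom (T2/T3): check pairwise unions and intersections of members of τ.
All pairwise intersections and unions checked — each lies in τ. Therefore τ satisfies (T1), (T2), (T3): it IS a topology on X.


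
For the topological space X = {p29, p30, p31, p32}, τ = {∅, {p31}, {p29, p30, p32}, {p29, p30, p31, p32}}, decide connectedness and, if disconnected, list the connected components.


(X, τ) is disconnected; components = [{p31}, {p29, p30, p32}].

Find clopen sets (U ∈ τ with X ∖ U ∈ τ):
  U = ∅, X ∖ U = {p29, p30, p31, p32} — both open, so U is clopen.
  U = {p31}, X ∖ U = {p29, p30, p32} — both open, so U is clopen.
  U = {p29, p30, p32}, X ∖ U = {p31} — both open, so U is clopen.
  U = {p29, p30, p31, p32}, X ∖ U = ∅ — both open, so U is clopen.
Nontrivial clopen(s) exist: e.g. {p29, p30, p32}. So (X, τ) is disconnected.
Compute connected components by grouping points that agree on all clopens:
  component: {p31}
  component: {p29, p30, p32}


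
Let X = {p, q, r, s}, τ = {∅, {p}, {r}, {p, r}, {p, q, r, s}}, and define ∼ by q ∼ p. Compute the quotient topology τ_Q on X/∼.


X/∼ = {[p=q], [r], [s]}; |τ_Q| = 3.

Equivalence classes: [p=q], [r], [s].
Quotient map π: X → X/∼ sends p ↦ [p=q], q ↦ [p=q], r ↦ [r], s ↦ [s].
For each subset V ⊆ X/∼, compute π^{-1}(V) ⊆ X and check whether π^{-1}(V) ∈ τ. V is open in τ_Q iff π^{-1}(V) ∈ τ.
  V = {}: π^{-1}(V) = ∅ ∈ τ ✓.
  V = {[p=q]}: π^{-1}(V) = {p, q} ∉ τ ✗.
  V = {[r]}: π^{-1}(V) = {r} ∈ τ ✓.
  V = {[p=q], [r]}: π^{-1}(V) = {p, q, r} ∉ τ ✗.
  V = {[s]}: π^{-1}(V) = {s} ∉ τ ✗.
  V = {[p=q], [s]}: π^{-1}(V) = {p, q, s} ∉ τ ✗.
  V = {[r], [s]}: π^{-1}(V) = {r, s} ∉ τ ✗.
  V = {[p=q], [r], [s]}: π^{-1}(V) = {p, q, r, s} ∈ τ ✓.
Open sets in the quotient: τ_Q = {{}, {[r]}, {[p=q], [r], [s]}} (3 elements).


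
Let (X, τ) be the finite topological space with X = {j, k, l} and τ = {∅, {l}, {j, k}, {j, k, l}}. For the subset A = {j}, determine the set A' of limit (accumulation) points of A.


A' = {k}

For each x ∈ X, list the open sets U ∈ τ with x ∈ U, then check whether U ∩ (A ∖ {x}) ≠ ∅ for every such U.
  x = j: open {j, k} ∋ x has {j, k} ∩ (A ∖ {j}) = ∅, so x is NOT a limit point.
  x = k: opens ∋ x are {j, k}, {j, k, l}; each meets A ∖ {k}, so x IS a limit point.
  x = l: open {l} ∋ x has {l} ∩ (A ∖ {l}) = ∅, so x is NOT a limit point.
Collecting: A' = {k}.


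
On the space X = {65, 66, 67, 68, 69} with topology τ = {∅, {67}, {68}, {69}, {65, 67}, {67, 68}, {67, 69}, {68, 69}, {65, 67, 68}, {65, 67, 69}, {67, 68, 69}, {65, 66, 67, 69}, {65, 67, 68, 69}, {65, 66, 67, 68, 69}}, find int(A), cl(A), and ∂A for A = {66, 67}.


int(A) = {67}, cl(A) = {65, 66, 67}, ∂A = {65, 66}.

Closed sets in (X, τ) are complements of opens:
  closed(X, τ) = {∅, {66}, {68}, {65, 66}, {66, 68}, {66, 69}, {65, 66, 67}, {65, 66, 68}, {65, 66, 69}, {66, 68, 69}, {65, 66, 67, 68}, {65, 66, 67, 69}, {65, 66, 68, 69}, {65, 66, 67, 68, 69}}.
int(A) = ⋃ {U ∈ τ : U ⊆ A}. Opens contained in A: ∅, {67}.
Taking the union of these: int(A) = {67}.
cl(A) = ⋂ {C closed : A ⊆ C}. Closed sets containing A: {65, 66, 67}, {65, 66, 67, 68}, {65, 66, 67, 69}, {65, 66, 67, 68, 69}.
Intersecting these: cl(A) = {65, 66, 67}.
∂A = cl(A) ∖ int(A) = {65, 66, 67} ∖ {67} = {65, 66}.


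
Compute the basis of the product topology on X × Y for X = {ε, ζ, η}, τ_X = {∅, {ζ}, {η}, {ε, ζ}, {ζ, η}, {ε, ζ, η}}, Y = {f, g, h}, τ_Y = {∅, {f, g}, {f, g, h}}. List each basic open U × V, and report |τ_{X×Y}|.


Basis B = {∅ × ∅, {ζ} × {f, g}, {η} × {f, g}, {ζ} × {f, g, h}, {η} × {f, g, h}, {ε, ζ} × {f, g}, {ζ, η} × {f, g}, {ε, ζ} × {f, g, h}, {ε, ζ, η} × {f, g}, {ζ, η} × {f, g, h}, {ε, ζ, η} × {f, g, h}}; |τ_{X×Y}| = 18.

Enumerate products U × V with U ∈ τ_X, V ∈ τ_Y (deduplicated):
  ∅ × ∅ = {} (∅)
  {ζ} × {f, g} = {(ζ,f), (ζ,g)}
  {η} × {f, g} = {(η,f), (η,g)}
  {ζ} × {f, g, h} = {(ζ,f), (ζ,g), (ζ,h)}
  {η} × {f, g, h} = {(η,f), (η,g), (η,h)}
  {ε, ζ} × {f, g} = {(ε,f), (ε,g), (ζ,f), (ζ,g)}
  {ζ, η} × {f, g} = {(ζ,f), (ζ,g), (η,f), (η,g)}
  {ε, ζ} × {f, g, h} = {(ε,f), (ε,g), (ε,h), (ζ,f), (ζ,g), (ζ,h)}
  {ε, ζ, η} × {f, g} = {(ε,f), (ε,g), (ζ,f), (ζ,g), (η,f), (η,g)}
  {ζ, η} × {f, g, h} = {(ζ,f), (ζ,g), (ζ,h), (η,f), (η,g), (η,h)}
  {ε, ζ, η} × {f, g, h} = {(ε,f), (ε,g), (ε,h), (ζ,f), (ζ,g), (ζ,h), (η,f), (η,g), (η,h)}
These 11 distinct sets form the basis B.
Close under arbitrary unions to get τ_{X×Y}; counting gives |τ_{X×Y}| = 18.


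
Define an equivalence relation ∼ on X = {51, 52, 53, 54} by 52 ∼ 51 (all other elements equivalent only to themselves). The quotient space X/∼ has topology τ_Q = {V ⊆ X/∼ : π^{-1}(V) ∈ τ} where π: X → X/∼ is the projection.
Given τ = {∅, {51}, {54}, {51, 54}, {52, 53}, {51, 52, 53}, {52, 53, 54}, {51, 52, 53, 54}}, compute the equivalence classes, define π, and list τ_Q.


X/∼ = {[51=52], [53], [54]}; |τ_Q| = 4.

Equivalence classes: [51=52], [53], [54].
Quotient map π: X → X/∼ sends 51 ↦ [51=52], 52 ↦ [51=52], 53 ↦ [53], 54 ↦ [54].
For each subset V ⊆ X/∼, compute π^{-1}(V) ⊆ X and check whether π^{-1}(V) ∈ τ. V is open in τ_Q iff π^{-1}(V) ∈ τ.
  V = {}: π^{-1}(V) = ∅ ∈ τ ✓.
  V = {[51=52]}: π^{-1}(V) = {51, 52} ∉ τ ✗.
  V = {[53]}: π^{-1}(V) = {53} ∉ τ ✗.
  V = {[51=52], [53]}: π^{-1}(V) = {51, 52, 53} ∈ τ ✓.
  V = {[54]}: π^{-1}(V) = {54} ∈ τ ✓.
  V = {[51=52], [54]}: π^{-1}(V) = {51, 52, 54} ∉ τ ✗.
  V = {[53], [54]}: π^{-1}(V) = {53, 54} ∉ τ ✗.
  V = {[51=52], [53], [54]}: π^{-1}(V) = {51, 52, 53, 54} ∈ τ ✓.
Open sets in the quotient: τ_Q = {{}, {[51=52], [53]}, {[54]}, {[51=52], [53], [54]}} (4 elements).


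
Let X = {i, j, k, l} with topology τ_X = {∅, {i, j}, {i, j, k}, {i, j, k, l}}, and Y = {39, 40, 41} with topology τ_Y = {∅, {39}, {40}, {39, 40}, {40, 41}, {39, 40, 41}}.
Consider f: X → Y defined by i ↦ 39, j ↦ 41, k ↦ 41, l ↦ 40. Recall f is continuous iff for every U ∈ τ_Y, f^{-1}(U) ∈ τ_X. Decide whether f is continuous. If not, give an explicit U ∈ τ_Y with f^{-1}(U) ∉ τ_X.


f is NOT continuous.

Compute f^{-1}(U) for each U ∈ τ_Y:
  U = ∅: f^{-1}(U) = ∅ ∈ τ_X ✓.
  U = {39}: f^{-1}(U) = {i} ∉ τ_X ✗.
  U = {40}: f^{-1}(U) = {l} ∉ τ_X ✗.
  U = {39, 40}: f^{-1}(U) = {i, l} ∉ τ_X ✗.
  U = {40, 41}: f^{-1}(U) = {j, k, l} ∉ τ_X ✗.
  U = {39, 40, 41}: f^{-1}(U) = {i, j, k, l} ∈ τ_X ✓.
Found U = {39} with f^{-1}(U) = {i} not in τ_X. Therefore f is NOT continuous.


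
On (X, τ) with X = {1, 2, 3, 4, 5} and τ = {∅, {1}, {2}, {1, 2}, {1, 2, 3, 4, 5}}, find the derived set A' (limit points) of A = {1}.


A' = {3, 4, 5}

For each x ∈ X, list the open sets U ∈ τ with x ∈ U, then check whether U ∩ (A ∖ {x}) ≠ ∅ for every such U.
  x = 1: open {1} ∋ x has {1} ∩ (A ∖ {1}) = ∅, so x is NOT a limit point.
  x = 2: open {2} ∋ x has {2} ∩ (A ∖ {2}) = ∅, so x is NOT a limit point.
  x = 3: opens ∋ x are {1, 2, 3, 4, 5}; each meets A ∖ {3}, so x IS a limit point.
  x = 4: opens ∋ x are {1, 2, 3, 4, 5}; each meets A ∖ {4}, so x IS a limit point.
  x = 5: opens ∋ x are {1, 2, 3, 4, 5}; each meets A ∖ {5}, so x IS a limit point.
Collecting: A' = {3, 4, 5}.


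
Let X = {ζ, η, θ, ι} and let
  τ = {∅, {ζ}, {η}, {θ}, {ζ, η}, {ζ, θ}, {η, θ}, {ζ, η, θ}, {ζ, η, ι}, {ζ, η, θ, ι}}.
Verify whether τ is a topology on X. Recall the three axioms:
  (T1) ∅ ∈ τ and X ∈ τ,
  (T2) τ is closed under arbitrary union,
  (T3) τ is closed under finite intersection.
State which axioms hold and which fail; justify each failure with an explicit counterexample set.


τ IS a topology on X.

Axiom (T1): ∅ ∈ τ? Yes; X ∈ τ? Yes.
Axiom (T2/T3): check pairwise unions and intersections of members of τ.
All pairwise intersections and unions checked — each lies in τ. Therefore τ satisfies (T1), (T2), (T3): it IS a topology on X.


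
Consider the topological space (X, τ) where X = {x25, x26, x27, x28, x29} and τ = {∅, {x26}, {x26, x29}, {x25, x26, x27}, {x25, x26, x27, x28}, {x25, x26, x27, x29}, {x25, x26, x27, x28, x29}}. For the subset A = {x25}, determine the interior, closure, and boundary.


int(A) = ∅, cl(A) = {x25, x27, x28}, ∂A = {x25, x27, x28}.

Closed sets in (X, τ) are complements of opens:
  closed(X, τ) = {∅, {x28}, {x29}, {x28, x29}, {x25, x27, x28}, {x25, x27, x28, x29}, {x25, x26, x27, x28, x29}}.
int(A) = ⋃ {U ∈ τ : U ⊆ A}. Opens contained in A: ∅.
Taking the union of these: int(A) = ∅.
cl(A) = ⋂ {C closed : A ⊆ C}. Closed sets containing A: {x25, x27, x28}, {x25, x27, x28, x29}, {x25, x26, x27, x28, x29}.
Intersecting these: cl(A) = {x25, x27, x28}.
∂A = cl(A) ∖ int(A) = {x25, x27, x28} ∖ ∅ = {x25, x27, x28}.


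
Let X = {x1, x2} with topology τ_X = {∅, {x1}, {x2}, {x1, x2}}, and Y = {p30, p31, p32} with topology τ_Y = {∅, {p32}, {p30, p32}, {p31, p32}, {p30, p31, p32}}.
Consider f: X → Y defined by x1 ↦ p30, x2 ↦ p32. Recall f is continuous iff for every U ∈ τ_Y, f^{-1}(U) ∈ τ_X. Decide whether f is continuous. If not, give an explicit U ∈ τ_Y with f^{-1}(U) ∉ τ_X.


f IS continuous.

Compute f^{-1}(U) for each U ∈ τ_Y:
  U = ∅: f^{-1}(U) = ∅ ∈ τ_X ✓.
  U = {p32}: f^{-1}(U) = {x2} ∈ τ_X ✓.
  U = {p30, p32}: f^{-1}(U) = {x1, x2} ∈ τ_X ✓.
  U = {p31, p32}: f^{-1}(U) = {x2} ∈ τ_X ✓.
  U = {p30, p31, p32}: f^{-1}(U) = {x1, x2} ∈ τ_X ✓.
Every preimage lies in τ_X, so f IS continuous.


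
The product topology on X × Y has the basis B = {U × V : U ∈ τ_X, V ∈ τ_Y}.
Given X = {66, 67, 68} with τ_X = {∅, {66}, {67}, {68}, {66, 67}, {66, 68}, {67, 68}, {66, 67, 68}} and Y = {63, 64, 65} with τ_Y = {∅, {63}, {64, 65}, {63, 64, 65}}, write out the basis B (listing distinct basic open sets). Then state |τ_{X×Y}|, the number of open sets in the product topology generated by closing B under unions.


Basis B = {∅ × ∅, {66} × {63}, {67} × {63}, {68} × {63}, {66, 67} × {63}, {66, 68} × {63}, {66} × {64, 65}, {67, 68} × {63}, {67} × {64, 65}, {68} × {64, 65}, {66} × {63, 64, 65}, {66, 67, 68} × {63}, {67} × {63, 64, 65}, {68} × {63, 64, 65}, {66, 67} × {64, 65}, {66, 68} × {64, 65}, {67, 68} × {64, 65}, {66, 67} × {63, 64, 65}, {66, 68} × {63, 64, 65}, {66, 67, 68} × {64, 65}, {67, 68} × {63, 64, 65}, {66, 67, 68} × {63, 64, 65}}; |τ_{X×Y}| = 64.

Enumerate products U × V with U ∈ τ_X, V ∈ τ_Y (deduplicated):
  ∅ × ∅ = {} (∅)
  {66} × {63} = {(66,63)}
  {67} × {63} = {(67,63)}
  {68} × {63} = {(68,63)}
  {66, 67} × {63} = {(66,63), (67,63)}
  {66, 68} × {63} = {(66,63), (68,63)}
  {66} × {64, 65} = {(66,64), (66,65)}
  {67, 68} × {63} = {(67,63), (68,63)}
  {67} × {64, 65} = {(67,64), (67,65)}
  {68} × {64, 65} = {(68,64), (68,65)}
  {66} × {63, 64, 65} = {(66,63), (66,64), (66,65)}
  {66, 67, 68} × {63} = {(66,63), (67,63), (68,63)}
  {67} × {63, 64, 65} = {(67,63), (67,64), (67,65)}
  {68} × {63, 64, 65} = {(68,63), (68,64), (68,65)}
  {66, 67} × {64, 65} = {(66,64), (66,65), (67,64), (67,65)}
  {66, 68} × {64, 65} = {(66,64), (66,65), (68,64), (68,65)}
  {67, 68} × {64, 65} = {(67,64), (67,65), (68,64), (68,65)}
  {66, 67} × {63, 64, 65} = {(66,63), (66,64), (66,65), (67,63), (67,64), (67,65)}
  {66, 68} × {63, 64, 65} = {(66,63), (66,64), (66,65), (68,63), (68,64), (68,65)}
  {66, 67, 68} × {64, 65} = {(66,64), (66,65), (67,64), (67,65), (68,64), (68,65)}
  {67, 68} × {63, 64, 65} = {(67,63), (67,64), (67,65), (68,63), (68,64), (68,65)}
  {66, 67, 68} × {63, 64, 65} = {(66,63), (66,64), (66,65), (67,63), (67,64), (67,65), (68,63), (68,64), (68,65)}
These 22 distinct sets form the basis B.
Close under arbitrary unions to get τ_{X×Y}; counting gives |τ_{X×Y}| = 64.


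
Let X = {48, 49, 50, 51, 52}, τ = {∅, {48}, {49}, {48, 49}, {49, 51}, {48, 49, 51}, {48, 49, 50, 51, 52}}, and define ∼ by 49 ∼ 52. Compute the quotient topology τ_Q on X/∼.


X/∼ = {[48], [49=52], [50], [51]}; |τ_Q| = 3.

Equivalence classes: [48], [49=52], [50], [51].
Quotient map π: X → X/∼ sends 48 ↦ [48], 49 ↦ [49=52], 50 ↦ [50], 51 ↦ [51], 52 ↦ [49=52].
For each subset V ⊆ X/∼, compute π^{-1}(V) ⊆ X and check whether π^{-1}(V) ∈ τ. V is open in τ_Q iff π^{-1}(V) ∈ τ.
  V = {}: π^{-1}(V) = ∅ ∈ τ ✓.
  V = {[48]}: π^{-1}(V) = {48} ∈ τ ✓.
  V = {[49=52]}: π^{-1}(V) = {49, 52} ∉ τ ✗.
  V = {[48], [49=52]}: π^{-1}(V) = {48, 49, 52} ∉ τ ✗.
  V = {[50]}: π^{-1}(V) = {50} ∉ τ ✗.
  V = {[48], [50]}: π^{-1}(V) = {48, 50} ∉ τ ✗.
  V = {[49=52], [50]}: π^{-1}(V) = {49, 50, 52} ∉ τ ✗.
  V = {[48], [49=52], [50]}: π^{-1}(V) = {48, 49, 50, 52} ∉ τ ✗.
  V = {[51]}: π^{-1}(V) = {51} ∉ τ ✗.
  V = {[48], [51]}: π^{-1}(V) = {48, 51} ∉ τ ✗.
  V = {[49=52], [51]}: π^{-1}(V) = {49, 51, 52} ∉ τ ✗.
  V = {[48], [49=52], [51]}: π^{-1}(V) = {48, 49, 51, 52} ∉ τ ✗.
  V = {[50], [51]}: π^{-1}(V) = {50, 51} ∉ τ ✗.
  V = {[48], [50], [51]}: π^{-1}(V) = {48, 50, 51} ∉ τ ✗.
  V = {[49=52], [50], [51]}: π^{-1}(V) = {49, 50, 51, 52} ∉ τ ✗.
  V = {[48], [49=52], [50], [51]}: π^{-1}(V) = {48, 49, 50, 51, 52} ∈ τ ✓.
Open sets in the quotient: τ_Q = {{}, {[48]}, {[48], [49=52], [50], [51]}} (3 elements).


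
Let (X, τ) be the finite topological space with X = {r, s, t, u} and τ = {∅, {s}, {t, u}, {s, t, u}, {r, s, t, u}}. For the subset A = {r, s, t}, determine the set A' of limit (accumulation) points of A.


A' = {r, u}

For each x ∈ X, list the open sets U ∈ τ with x ∈ U, then check whether U ∩ (A ∖ {x}) ≠ ∅ for every such U.
  x = r: opens ∋ x are {r, s, t, u}; each meets A ∖ {r}, so x IS a limit point.
  x = s: open {s} ∋ x has {s} ∩ (A ∖ {s}) = ∅, so x is NOT a limit point.
  x = t: open {t, u} ∋ x has {t, u} ∩ (A ∖ {t}) = ∅, so x is NOT a limit point.
  x = u: opens ∋ x are {t, u}, {s, t, u}, {r, s, t, u}; each meets A ∖ {u}, so x IS a limit point.
Collecting: A' = {r, u}.


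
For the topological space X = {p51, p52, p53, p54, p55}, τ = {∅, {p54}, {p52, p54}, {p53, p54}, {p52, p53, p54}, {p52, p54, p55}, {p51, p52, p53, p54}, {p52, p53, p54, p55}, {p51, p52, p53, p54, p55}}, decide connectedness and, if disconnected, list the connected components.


(X, τ) is connected.

Find clopen sets (U ∈ τ with X ∖ U ∈ τ):
  U = ∅, X ∖ U = {p51, p52, p53, p54, p55} — both open, so U is clopen.
  U = {p51, p52, p53, p54, p55}, X ∖ U = ∅ — both open, so U is clopen.
Only trivial clopens (∅ and X) exist, so (X, τ) is connected.
Compute connected components by grouping points that agree on all clopens:
  component: {p51, p52, p53, p54, p55}


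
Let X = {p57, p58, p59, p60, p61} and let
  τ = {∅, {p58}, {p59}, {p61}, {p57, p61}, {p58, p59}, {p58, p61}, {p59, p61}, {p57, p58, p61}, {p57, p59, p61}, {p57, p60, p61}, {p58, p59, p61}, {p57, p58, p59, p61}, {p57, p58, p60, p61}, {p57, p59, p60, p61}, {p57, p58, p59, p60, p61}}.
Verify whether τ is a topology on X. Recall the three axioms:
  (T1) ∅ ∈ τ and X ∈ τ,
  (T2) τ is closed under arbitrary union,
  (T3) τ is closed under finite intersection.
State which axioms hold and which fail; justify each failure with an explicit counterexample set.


τ IS a topology on X.

Axiom (T1): ∅ ∈ τ? Yes; X ∈ τ? Yes.
Axiom (T2/T3): check pairwise unions and intersections of members of τ.
All pairwise intersections and unions checked — each lies in τ. Therefore τ satisfies (T1), (T2), (T3): it IS a topology on X.


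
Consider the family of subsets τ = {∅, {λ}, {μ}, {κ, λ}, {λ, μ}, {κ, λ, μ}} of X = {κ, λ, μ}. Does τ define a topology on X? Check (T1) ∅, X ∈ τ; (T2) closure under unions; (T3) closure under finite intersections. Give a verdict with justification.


τ IS a topology on X.

Axiom (T1): ∅ ∈ τ? Yes; X ∈ τ? Yes.
Axiom (T2/T3): check pairwise unions and intersections of members of τ.
All pairwise intersections and unions checked — each lies in τ. Therefore τ satisfies (T1), (T2), (T3): it IS a topology on X.


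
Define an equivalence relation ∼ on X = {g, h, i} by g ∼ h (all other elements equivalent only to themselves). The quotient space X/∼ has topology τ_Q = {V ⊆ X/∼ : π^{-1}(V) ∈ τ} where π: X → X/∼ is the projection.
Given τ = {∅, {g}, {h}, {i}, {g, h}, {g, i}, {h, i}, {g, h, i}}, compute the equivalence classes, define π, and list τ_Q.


X/∼ = {[g=h], [i]}; |τ_Q| = 4.

Equivalence classes: [g=h], [i].
Quotient map π: X → X/∼ sends g ↦ [g=h], h ↦ [g=h], i ↦ [i].
For each subset V ⊆ X/∼, compute π^{-1}(V) ⊆ X and check whether π^{-1}(V) ∈ τ. V is open in τ_Q iff π^{-1}(V) ∈ τ.
  V = {}: π^{-1}(V) = ∅ ∈ τ ✓.
  V = {[g=h]}: π^{-1}(V) = {g, h} ∈ τ ✓.
  V = {[i]}: π^{-1}(V) = {i} ∈ τ ✓.
  V = {[g=h], [i]}: π^{-1}(V) = {g, h, i} ∈ τ ✓.
Open sets in the quotient: τ_Q = {{}, {[g=h]}, {[i]}, {[g=h], [i]}} (4 elements).


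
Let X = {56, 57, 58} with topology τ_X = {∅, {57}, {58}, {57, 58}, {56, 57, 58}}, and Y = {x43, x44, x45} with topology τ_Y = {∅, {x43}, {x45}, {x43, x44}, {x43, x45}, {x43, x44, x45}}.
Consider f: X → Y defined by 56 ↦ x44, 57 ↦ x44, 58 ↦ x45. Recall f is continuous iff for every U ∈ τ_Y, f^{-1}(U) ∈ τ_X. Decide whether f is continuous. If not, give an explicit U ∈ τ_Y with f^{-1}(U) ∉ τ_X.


f is NOT continuous.

Compute f^{-1}(U) for each U ∈ τ_Y:
  U = ∅: f^{-1}(U) = ∅ ∈ τ_X ✓.
  U = {x43}: f^{-1}(U) = ∅ ∈ τ_X ✓.
  U = {x45}: f^{-1}(U) = {58} ∈ τ_X ✓.
  U = {x43, x44}: f^{-1}(U) = {56, 57} ∉ τ_X ✗.
  U = {x43, x45}: f^{-1}(U) = {58} ∈ τ_X ✓.
  U = {x43, x44, x45}: f^{-1}(U) = {56, 57, 58} ∈ τ_X ✓.
Found U = {x43, x44} with f^{-1}(U) = {56, 57} not in τ_X. Therefore f is NOT continuous.


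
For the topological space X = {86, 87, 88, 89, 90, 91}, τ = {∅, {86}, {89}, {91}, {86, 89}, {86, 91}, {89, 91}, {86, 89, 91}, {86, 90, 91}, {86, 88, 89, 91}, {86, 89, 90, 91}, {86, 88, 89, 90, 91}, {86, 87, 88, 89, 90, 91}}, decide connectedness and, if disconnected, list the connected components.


(X, τ) is connected.

Find clopen sets (U ∈ τ with X ∖ U ∈ τ):
  U = ∅, X ∖ U = {86, 87, 88, 89, 90, 91} — both open, so U is clopen.
  U = {86, 87, 88, 89, 90, 91}, X ∖ U = ∅ — both open, so U is clopen.
Only trivial clopens (∅ and X) exist, so (X, τ) is connected.
Compute connected components by grouping points that agree on all clopens:
  component: {86, 87, 88, 89, 90, 91}


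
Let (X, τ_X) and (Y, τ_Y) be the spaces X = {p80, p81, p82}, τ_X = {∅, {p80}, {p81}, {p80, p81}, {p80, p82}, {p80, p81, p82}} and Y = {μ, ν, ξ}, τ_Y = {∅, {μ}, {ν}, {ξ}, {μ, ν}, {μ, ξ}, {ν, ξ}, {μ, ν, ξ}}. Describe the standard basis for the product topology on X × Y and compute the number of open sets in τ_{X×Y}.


Basis B = {∅ × ∅, {p80} × {μ}, {p80} × {ν}, {p80} × {ξ}, {p81} × {μ}, {p81} × {ν}, {p81} × {ξ}, {p80} × {μ, ν}, {p80} × {μ, ξ}, {p80, p81} × {μ}, {p80, p82} × {μ}, {p80} × {ν, ξ}, {p80, p81} × {ν}, {p80, p82} × {ν}, {p80, p81} × {ξ}, {p80, p82} × {ξ}, {p81} × {μ, ν}, {p81} × {μ, ξ}, {p81} × {ν, ξ}, {p80} × {μ, ν, ξ}, {p80, p81, p82} × {μ}, {p80, p81, p82} × {ν}, {p80, p81, p82} × {ξ}, {p81} × {μ, ν, ξ}, {p80, p81} × {μ, ν}, {p80, p82} × {μ, ν}, {p80, p81} × {μ, ξ}, {p80, p82} × {μ, ξ}, {p80, p81} × {ν, ξ}, {p80, p82} × {ν, ξ}, {p80, p81} × {μ, ν, ξ}, {p80, p82} × {μ, ν, ξ}, {p80, p81, p82} × {μ, ν}, {p80, p81, p82} × {μ, ξ}, {p80, p81, p82} × {ν, ξ}, {p80, p81, p82} × {μ, ν, ξ}}; |τ_{X×Y}| = 216.

Enumerate products U × V with U ∈ τ_X, V ∈ τ_Y (deduplicated):
  ∅ × ∅ = {} (∅)
  {p80} × {μ} = {(p80,μ)}
  {p80} × {ν} = {(p80,ν)}
  {p80} × {ξ} = {(p80,ξ)}
  {p81} × {μ} = {(p81,μ)}
  {p81} × {ν} = {(p81,ν)}
  {p81} × {ξ} = {(p81,ξ)}
  {p80} × {μ, ν} = {(p80,μ), (p80,ν)}
  {p80} × {μ, ξ} = {(p80,μ), (p80,ξ)}
  {p80, p81} × {μ} = {(p80,μ), (p81,μ)}
  {p80, p82} × {μ} = {(p80,μ), (p82,μ)}
  {p80} × {ν, ξ} = {(p80,ν), (p80,ξ)}
  {p80, p81} × {ν} = {(p80,ν), (p81,ν)}
  {p80, p82} × {ν} = {(p80,ν), (p82,ν)}
  {p80, p81} × {ξ} = {(p80,ξ), (p81,ξ)}
  {p80, p82} × {ξ} = {(p80,ξ), (p82,ξ)}
  {p81} × {μ, ν} = {(p81,μ), (p81,ν)}
  {p81} × {μ, ξ} = {(p81,μ), (p81,ξ)}
  {p81} × {ν, ξ} = {(p81,ν), (p81,ξ)}
  {p80} × {μ, ν, ξ} = {(p80,μ), (p80,ν), (p80,ξ)}
  {p80, p81, p82} × {μ} = {(p80,μ), (p81,μ), (p82,μ)}
  {p80, p81, p82} × {ν} = {(p80,ν), (p81,ν), (p82,ν)}
  {p80, p81, p82} × {ξ} = {(p80,ξ), (p81,ξ), (p82,ξ)}
  {p81} × {μ, ν, ξ} = {(p81,μ), (p81,ν), (p81,ξ)}
  {p80, p81} × {μ, ν} = {(p80,μ), (p80,ν), (p81,μ), (p81,ν)}
  {p80, p82} × {μ, ν} = {(p80,μ), (p80,ν), (p82,μ), (p82,ν)}
  {p80, p81} × {μ, ξ} = {(p80,μ), (p80,ξ), (p81,μ), (p81,ξ)}
  {p80, p82} × {μ, ξ} = {(p80,μ), (p80,ξ), (p82,μ), (p82,ξ)}
  {p80, p81} × {ν, ξ} = {(p80,ν), (p80,ξ), (p81,ν), (p81,ξ)}
  {p80, p82} × {ν, ξ} = {(p80,ν), (p80,ξ), (p82,ν), (p82,ξ)}
  {p80, p81} × {μ, ν, ξ} = {(p80,μ), (p80,ν), (p80,ξ), (p81,μ), (p81,ν), (p81,ξ)}
  {p80, p82} × {μ, ν, ξ} = {(p80,μ), (p80,ν), (p80,ξ), (p82,μ), (p82,ν), (p82,ξ)}
  {p80, p81, p82} × {μ, ν} = {(p80,μ), (p80,ν), (p81,μ), (p81,ν), (p82,μ), (p82,ν)}
  {p80, p81, p82} × {μ, ξ} = {(p80,μ), (p80,ξ), (p81,μ), (p81,ξ), (p82,μ), (p82,ξ)}
  {p80, p81, p82} × {ν, ξ} = {(p80,ν), (p80,ξ), (p81,ν), (p81,ξ), (p82,ν), (p82,ξ)}
  {p80, p81, p82} × {μ, ν, ξ} = {(p80,μ), (p80,ν), (p80,ξ), (p81,μ), (p81,ν), (p81,ξ), (p82,μ), (p82,ν), (p82,ξ)}
These 36 distinct sets form the basis B.
Close under arbitrary unions to get τ_{X×Y}; counting gives |τ_{X×Y}| = 216.


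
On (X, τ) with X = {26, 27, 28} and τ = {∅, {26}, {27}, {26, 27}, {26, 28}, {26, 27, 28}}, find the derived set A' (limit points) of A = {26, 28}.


A' = {28}

For each x ∈ X, list the open sets U ∈ τ with x ∈ U, then check whether U ∩ (A ∖ {x}) ≠ ∅ for every such U.
  x = 26: open {26} ∋ x has {26} ∩ (A ∖ {26}) = ∅, so x is NOT a limit point.
  x = 27: open {27} ∋ x has {27} ∩ (A ∖ {27}) = ∅, so x is NOT a limit point.
  x = 28: opens ∋ x are {26, 28}, {26, 27, 28}; each meets A ∖ {28}, so x IS a limit point.
Collecting: A' = {28}.


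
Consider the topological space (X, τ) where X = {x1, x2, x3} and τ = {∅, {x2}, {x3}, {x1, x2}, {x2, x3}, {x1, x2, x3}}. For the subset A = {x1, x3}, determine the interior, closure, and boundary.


int(A) = {x3}, cl(A) = {x1, x3}, ∂A = {x1}.

Closed sets in (X, τ) are complements of opens:
  closed(X, τ) = {∅, {x1}, {x3}, {x1, x2}, {x1, x3}, {x1, x2, x3}}.
int(A) = ⋃ {U ∈ τ : U ⊆ A}. Opens contained in A: ∅, {x3}.
Taking the union of these: int(A) = {x3}.
cl(A) = ⋂ {C closed : A ⊆ C}. Closed sets containing A: {x1, x3}, {x1, x2, x3}.
Intersecting these: cl(A) = {x1, x3}.
∂A = cl(A) ∖ int(A) = {x1, x3} ∖ {x3} = {x1}.


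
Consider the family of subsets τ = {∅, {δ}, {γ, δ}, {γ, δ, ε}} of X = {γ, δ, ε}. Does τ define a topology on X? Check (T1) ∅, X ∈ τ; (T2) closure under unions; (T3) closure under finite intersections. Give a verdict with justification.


τ IS a topology on X.

Axiom (T1): ∅ ∈ τ? Yes; X ∈ τ? Yes.
Axiom (T2/T3): check pairwise unions and intersections of members of τ.
All pairwise intersections and unions checked — each lies in τ. Therefore τ satisfies (T1), (T2), (T3): it IS a topology on X.


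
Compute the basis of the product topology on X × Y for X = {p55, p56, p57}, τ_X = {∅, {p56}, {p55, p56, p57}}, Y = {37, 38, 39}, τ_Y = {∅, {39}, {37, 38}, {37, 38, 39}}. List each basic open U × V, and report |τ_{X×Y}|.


Basis B = {∅ × ∅, {p56} × {39}, {p56} × {37, 38}, {p55, p56, p57} × {39}, {p56} × {37, 38, 39}, {p55, p56, p57} × {37, 38}, {p55, p56, p57} × {37, 38, 39}}; |τ_{X×Y}| = 9.

Enumerate products U × V with U ∈ τ_X, V ∈ τ_Y (deduplicated):
  ∅ × ∅ = {} (∅)
  {p56} × {39} = {(p56,39)}
  {p56} × {37, 38} = {(p56,37), (p56,38)}
  {p55, p56, p57} × {39} = {(p55,39), (p56,39), (p57,39)}
  {p56} × {37, 38, 39} = {(p56,37), (p56,38), (p56,39)}
  {p55, p56, p57} × {37, 38} = {(p55,37), (p55,38), (p56,37), (p56,38), (p57,37), (p57,38)}
  {p55, p56, p57} × {37, 38, 39} = {(p55,37), (p55,38), (p55,39), (p56,37), (p56,38), (p56,39), (p57,37), (p57,38), (p57,39)}
These 7 distinct sets form the basis B.
Close under arbitrary unions to get τ_{X×Y}; counting gives |τ_{X×Y}| = 9.


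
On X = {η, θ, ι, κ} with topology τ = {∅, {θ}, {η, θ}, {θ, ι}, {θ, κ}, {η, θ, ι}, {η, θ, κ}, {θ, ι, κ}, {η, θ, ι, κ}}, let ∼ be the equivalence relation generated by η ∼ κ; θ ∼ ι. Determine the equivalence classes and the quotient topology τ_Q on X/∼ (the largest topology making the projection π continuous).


X/∼ = {[η=κ], [θ=ι]}; |τ_Q| = 3.

Equivalence classes: [η=κ], [θ=ι].
Quotient map π: X → X/∼ sends η ↦ [η=κ], θ ↦ [θ=ι], ι ↦ [θ=ι], κ ↦ [η=κ].
For each subset V ⊆ X/∼, compute π^{-1}(V) ⊆ X and check whether π^{-1}(V) ∈ τ. V is open in τ_Q iff π^{-1}(V) ∈ τ.
  V = {}: π^{-1}(V) = ∅ ∈ τ ✓.
  V = {[η=κ]}: π^{-1}(V) = {η, κ} ∉ τ ✗.
  V = {[θ=ι]}: π^{-1}(V) = {θ, ι} ∈ τ ✓.
  V = {[η=κ], [θ=ι]}: π^{-1}(V) = {η, θ, ι, κ} ∈ τ ✓.
Open sets in the quotient: τ_Q = {{}, {[θ=ι]}, {[η=κ], [θ=ι]}} (3 elements).


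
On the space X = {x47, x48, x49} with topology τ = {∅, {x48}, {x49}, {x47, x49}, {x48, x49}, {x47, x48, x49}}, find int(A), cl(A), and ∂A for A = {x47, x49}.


int(A) = {x47, x49}, cl(A) = {x47, x49}, ∂A = ∅.

Closed sets in (X, τ) are complements of opens:
  closed(X, τ) = {∅, {x47}, {x48}, {x47, x48}, {x47, x49}, {x47, x48, x49}}.
int(A) = ⋃ {U ∈ τ : U ⊆ A}. Opens contained in A: ∅, {x49}, {x47, x49}.
Taking the union of these: int(A) = {x47, x49}.
cl(A) = ⋂ {C closed : A ⊆ C}. Closed sets containing A: {x47, x49}, {x47, x48, x49}.
Intersecting these: cl(A) = {x47, x49}.
∂A = cl(A) ∖ int(A) = {x47, x49} ∖ {x47, x49} = ∅.


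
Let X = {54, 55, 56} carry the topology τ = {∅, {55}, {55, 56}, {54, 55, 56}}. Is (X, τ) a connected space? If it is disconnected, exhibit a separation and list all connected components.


(X, τ) is connected.

Find clopen sets (U ∈ τ with X ∖ U ∈ τ):
  U = ∅, X ∖ U = {54, 55, 56} — both open, so U is clopen.
  U = {54, 55, 56}, X ∖ U = ∅ — both open, so U is clopen.
Only trivial clopens (∅ and X) exist, so (X, τ) is connected.
Compute connected components by grouping points that agree on all clopens:
  component: {54, 55, 56}


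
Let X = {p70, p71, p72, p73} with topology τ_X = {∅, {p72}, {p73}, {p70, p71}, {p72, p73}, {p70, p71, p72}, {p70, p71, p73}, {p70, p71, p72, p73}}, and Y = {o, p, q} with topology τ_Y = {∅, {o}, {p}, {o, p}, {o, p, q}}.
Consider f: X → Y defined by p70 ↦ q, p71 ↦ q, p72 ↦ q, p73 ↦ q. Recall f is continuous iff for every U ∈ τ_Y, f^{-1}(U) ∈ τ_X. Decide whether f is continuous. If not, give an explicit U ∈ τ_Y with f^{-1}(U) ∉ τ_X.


f IS continuous.

Compute f^{-1}(U) for each U ∈ τ_Y:
  U = ∅: f^{-1}(U) = ∅ ∈ τ_X ✓.
  U = {o}: f^{-1}(U) = ∅ ∈ τ_X ✓.
  U = {p}: f^{-1}(U) = ∅ ∈ τ_X ✓.
  U = {o, p}: f^{-1}(U) = ∅ ∈ τ_X ✓.
  U = {o, p, q}: f^{-1}(U) = {p70, p71, p72, p73} ∈ τ_X ✓.
Every preimage lies in τ_X, so f IS continuous.


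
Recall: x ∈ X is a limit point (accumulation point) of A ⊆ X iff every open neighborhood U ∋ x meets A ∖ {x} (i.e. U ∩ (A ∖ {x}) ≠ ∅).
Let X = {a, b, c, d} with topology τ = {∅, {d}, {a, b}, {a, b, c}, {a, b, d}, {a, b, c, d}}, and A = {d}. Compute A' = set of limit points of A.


A' = ∅

For each x ∈ X, list the open sets U ∈ τ with x ∈ U, then check whether U ∩ (A ∖ {x}) ≠ ∅ for every such U.
  x = a: open {a, b} ∋ x has {a, b} ∩ (A ∖ {a}) = ∅, so x is NOT a limit point.
  x = b: open {a, b} ∋ x has {a, b} ∩ (A ∖ {b}) = ∅, so x is NOT a limit point.
  x = c: open {a, b, c} ∋ x has {a, b, c} ∩ (A ∖ {c}) = ∅, so x is NOT a limit point.
  x = d: open {d} ∋ x has {d} ∩ (A ∖ {d}) = ∅, so x is NOT a limit point.
Collecting: A' = ∅.


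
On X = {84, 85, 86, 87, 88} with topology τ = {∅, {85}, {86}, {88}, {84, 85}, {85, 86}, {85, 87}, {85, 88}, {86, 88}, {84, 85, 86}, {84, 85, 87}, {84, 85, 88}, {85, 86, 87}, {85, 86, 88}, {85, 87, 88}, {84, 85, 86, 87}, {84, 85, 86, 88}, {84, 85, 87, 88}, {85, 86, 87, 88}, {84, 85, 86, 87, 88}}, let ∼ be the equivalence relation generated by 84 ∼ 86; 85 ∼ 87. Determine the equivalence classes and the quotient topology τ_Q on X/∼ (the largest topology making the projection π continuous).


X/∼ = {[84=86], [85=87], [88]}; |τ_Q| = 6.

Equivalence classes: [84=86], [85=87], [88].
Quotient map π: X → X/∼ sends 84 ↦ [84=86], 85 ↦ [85=87], 86 ↦ [84=86], 87 ↦ [85=87], 88 ↦ [88].
For each subset V ⊆ X/∼, compute π^{-1}(V) ⊆ X and check whether π^{-1}(V) ∈ τ. V is open in τ_Q iff π^{-1}(V) ∈ τ.
  V = {}: π^{-1}(V) = ∅ ∈ τ ✓.
  V = {[84=86]}: π^{-1}(V) = {84, 86} ∉ τ ✗.
  V = {[85=87]}: π^{-1}(V) = {85, 87} ∈ τ ✓.
  V = {[84=86], [85=87]}: π^{-1}(V) = {84, 85, 86, 87} ∈ τ ✓.
  V = {[88]}: π^{-1}(V) = {88} ∈ τ ✓.
  V = {[84=86], [88]}: π^{-1}(V) = {84, 86, 88} ∉ τ ✗.
  V = {[85=87], [88]}: π^{-1}(V) = {85, 87, 88} ∈ τ ✓.
  V = {[84=86], [85=87], [88]}: π^{-1}(V) = {84, 85, 86, 87, 88} ∈ τ ✓.
Open sets in the quotient: τ_Q = {{}, {[85=87]}, {[84=86], [85=87]}, {[88]}, {[85=87], [88]}, {[84=86], [85=87], [88]}} (6 elements).


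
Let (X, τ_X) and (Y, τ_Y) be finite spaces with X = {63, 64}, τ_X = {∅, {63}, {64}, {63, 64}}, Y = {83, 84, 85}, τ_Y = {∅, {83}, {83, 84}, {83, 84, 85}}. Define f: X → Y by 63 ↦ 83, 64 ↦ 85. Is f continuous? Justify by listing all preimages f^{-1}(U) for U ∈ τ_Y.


f IS continuous.

Compute f^{-1}(U) for each U ∈ τ_Y:
  U = ∅: f^{-1}(U) = ∅ ∈ τ_X ✓.
  U = {83}: f^{-1}(U) = {63} ∈ τ_X ✓.
  U = {83, 84}: f^{-1}(U) = {63} ∈ τ_X ✓.
  U = {83, 84, 85}: f^{-1}(U) = {63, 64} ∈ τ_X ✓.
Every preimage lies in τ_X, so f IS continuous.


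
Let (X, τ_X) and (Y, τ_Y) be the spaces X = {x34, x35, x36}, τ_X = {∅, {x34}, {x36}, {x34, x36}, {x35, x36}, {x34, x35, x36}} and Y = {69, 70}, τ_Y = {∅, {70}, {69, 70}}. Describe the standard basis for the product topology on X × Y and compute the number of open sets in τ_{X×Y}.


Basis B = {∅ × ∅, {x34} × {70}, {x36} × {70}, {x34} × {69, 70}, {x34, x36} × {70}, {x35, x36} × {70}, {x36} × {69, 70}, {x34, x35, x36} × {70}, {x34, x36} × {69, 70}, {x35, x36} × {69, 70}, {x34, x35, x36} × {69, 70}}; |τ_{X×Y}| = 18.

Enumerate products U × V with U ∈ τ_X, V ∈ τ_Y (deduplicated):
  ∅ × ∅ = {} (∅)
  {x34} × {70} = {(x34,70)}
  {x36} × {70} = {(x36,70)}
  {x34} × {69, 70} = {(x34,69), (x34,70)}
  {x34, x36} × {70} = {(x34,70), (x36,70)}
  {x35, x36} × {70} = {(x35,70), (x36,70)}
  {x36} × {69, 70} = {(x36,69), (x36,70)}
  {x34, x35, x36} × {70} = {(x34,70), (x35,70), (x36,70)}
  {x34, x36} × {69, 70} = {(x34,69), (x34,70), (x36,69), (x36,70)}
  {x35, x36} × {69, 70} = {(x35,69), (x35,70), (x36,69), (x36,70)}
  {x34, x35, x36} × {69, 70} = {(x34,69), (x34,70), (x35,69), (x35,70), (x36,69), (x36,70)}
These 11 distinct sets form the basis B.
Close under arbitrary unions to get τ_{X×Y}; counting gives |τ_{X×Y}| = 18.


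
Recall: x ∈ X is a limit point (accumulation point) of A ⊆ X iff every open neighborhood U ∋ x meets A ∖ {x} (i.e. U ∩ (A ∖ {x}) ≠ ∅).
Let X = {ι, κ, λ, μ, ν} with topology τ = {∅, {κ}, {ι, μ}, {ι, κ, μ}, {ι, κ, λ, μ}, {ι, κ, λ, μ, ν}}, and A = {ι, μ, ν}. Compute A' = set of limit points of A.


A' = {ι, λ, μ, ν}

For each x ∈ X, list the open sets U ∈ τ with x ∈ U, then check whether U ∩ (A ∖ {x}) ≠ ∅ for every such U.
  x = ι: opens ∋ x are {ι, μ}, {ι, κ, μ}, {ι, κ, λ, μ}, {ι, κ, λ, μ, ν}; each meets A ∖ {ι}, so x IS a limit point.
  x = κ: open {κ} ∋ x has {κ} ∩ (A ∖ {κ}) = ∅, so x is NOT a limit point.
  x = λ: opens ∋ x are {ι, κ, λ, μ}, {ι, κ, λ, μ, ν}; each meets A ∖ {λ}, so x IS a limit point.
  x = μ: opens ∋ x are {ι, μ}, {ι, κ, μ}, {ι, κ, λ, μ}, {ι, κ, λ, μ, ν}; each meets A ∖ {μ}, so x IS a limit point.
  x = ν: opens ∋ x are {ι, κ, λ, μ, ν}; each meets A ∖ {ν}, so x IS a limit point.
Collecting: A' = {ι, λ, μ, ν}.


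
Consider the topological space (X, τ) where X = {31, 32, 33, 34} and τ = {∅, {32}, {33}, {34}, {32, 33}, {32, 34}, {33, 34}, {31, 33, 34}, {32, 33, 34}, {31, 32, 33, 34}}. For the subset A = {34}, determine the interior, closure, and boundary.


int(A) = {34}, cl(A) = {31, 34}, ∂A = {31}.

Closed sets in (X, τ) are complements of opens:
  closed(X, τ) = {∅, {31}, {32}, {31, 32}, {31, 33}, {31, 34}, {31, 32, 33}, {31, 32, 34}, {31, 33, 34}, {31, 32, 33, 34}}.
int(A) = ⋃ {U ∈ τ : U ⊆ A}. Opens contained in A: ∅, {34}.
Taking the union of these: int(A) = {34}.
cl(A) = ⋂ {C closed : A ⊆ C}. Closed sets containing A: {31, 34}, {31, 32, 34}, {31, 33, 34}, {31, 32, 33, 34}.
Intersecting these: cl(A) = {31, 34}.
∂A = cl(A) ∖ int(A) = {31, 34} ∖ {34} = {31}.


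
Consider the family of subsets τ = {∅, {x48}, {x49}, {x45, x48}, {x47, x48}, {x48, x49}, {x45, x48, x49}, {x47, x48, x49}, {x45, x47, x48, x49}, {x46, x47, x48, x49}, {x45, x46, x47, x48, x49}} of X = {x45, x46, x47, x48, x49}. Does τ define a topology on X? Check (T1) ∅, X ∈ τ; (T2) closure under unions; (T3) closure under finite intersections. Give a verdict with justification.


τ is NOT a topology on X.

Axiom (T1): ∅ ∈ τ? Yes; X ∈ τ? Yes.
Axiom (T2/T3): check pairwise unions and intersections of members of τ.
Counterexample for (T2): {x45, x48} ∪ {x47, x48} = {x45, x47, x48} ∉ τ. Therefore τ is NOT a topology.


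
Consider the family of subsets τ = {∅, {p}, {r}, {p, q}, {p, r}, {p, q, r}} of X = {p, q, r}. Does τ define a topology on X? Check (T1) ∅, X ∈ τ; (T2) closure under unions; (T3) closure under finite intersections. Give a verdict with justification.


τ IS a topology on X.

Axiom (T1): ∅ ∈ τ? Yes; X ∈ τ? Yes.
Axiom (T2/T3): check pairwise unions and intersections of members of τ.
All pairwise intersections and unions checked — each lies in τ. Therefore τ satisfies (T1), (T2), (T3): it IS a topology on X.


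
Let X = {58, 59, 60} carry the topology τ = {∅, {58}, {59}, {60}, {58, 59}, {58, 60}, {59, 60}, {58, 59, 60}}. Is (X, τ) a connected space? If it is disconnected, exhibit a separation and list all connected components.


(X, τ) is disconnected; components = [{58}, {59}, {60}].

Find clopen sets (U ∈ τ with X ∖ U ∈ τ):
  U = ∅, X ∖ U = {58, 59, 60} — both open, so U is clopen.
  U = {58}, X ∖ U = {59, 60} — both open, so U is clopen.
  U = {59}, X ∖ U = {58, 60} — both open, so U is clopen.
  U = {60}, X ∖ U = {58, 59} — both open, so U is clopen.
  U = {58, 59}, X ∖ U = {60} — both open, so U is clopen.
  U = {58, 60}, X ∖ U = {59} — both open, so U is clopen.
  U = {59, 60}, X ∖ U = {58} — both open, so U is clopen.
  U = {58, 59, 60}, X ∖ U = ∅ — both open, so U is clopen.
Nontrivial clopen(s) exist: e.g. {60}. So (X, τ) is disconnected.
Compute connected components by grouping points that agree on all clopens:
  component: {58}
  component: {59}
  component: {60}


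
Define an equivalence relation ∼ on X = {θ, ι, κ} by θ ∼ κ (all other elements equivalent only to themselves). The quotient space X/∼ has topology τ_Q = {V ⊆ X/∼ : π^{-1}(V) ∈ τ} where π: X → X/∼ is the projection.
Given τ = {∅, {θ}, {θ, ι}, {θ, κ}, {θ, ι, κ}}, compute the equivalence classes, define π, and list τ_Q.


X/∼ = {[θ=κ], [ι]}; |τ_Q| = 3.

Equivalence classes: [θ=κ], [ι].
Quotient map π: X → X/∼ sends θ ↦ [θ=κ], ι ↦ [ι], κ ↦ [θ=κ].
For each subset V ⊆ X/∼, compute π^{-1}(V) ⊆ X and check whether π^{-1}(V) ∈ τ. V is open in τ_Q iff π^{-1}(V) ∈ τ.
  V = {}: π^{-1}(V) = ∅ ∈ τ ✓.
  V = {[θ=κ]}: π^{-1}(V) = {θ, κ} ∈ τ ✓.
  V = {[ι]}: π^{-1}(V) = {ι} ∉ τ ✗.
  V = {[θ=κ], [ι]}: π^{-1}(V) = {θ, ι, κ} ∈ τ ✓.
Open sets in the quotient: τ_Q = {{}, {[θ=κ]}, {[θ=κ], [ι]}} (3 elements).


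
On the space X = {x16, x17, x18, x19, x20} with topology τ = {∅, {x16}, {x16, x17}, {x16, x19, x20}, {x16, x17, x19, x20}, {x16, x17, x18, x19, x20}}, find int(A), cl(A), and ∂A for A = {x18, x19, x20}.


int(A) = ∅, cl(A) = {x18, x19, x20}, ∂A = {x18, x19, x20}.

Closed sets in (X, τ) are complements of opens:
  closed(X, τ) = {∅, {x18}, {x17, x18}, {x18, x19, x20}, {x17, x18, x19, x20}, {x16, x17, x18, x19, x20}}.
int(A) = ⋃ {U ∈ τ : U ⊆ A}. Opens contained in A: ∅.
Taking the union of these: int(A) = ∅.
cl(A) = ⋂ {C closed : A ⊆ C}. Closed sets containing A: {x18, x19, x20}, {x17, x18, x19, x20}, {x16, x17, x18, x19, x20}.
Intersecting these: cl(A) = {x18, x19, x20}.
∂A = cl(A) ∖ int(A) = {x18, x19, x20} ∖ ∅ = {x18, x19, x20}.


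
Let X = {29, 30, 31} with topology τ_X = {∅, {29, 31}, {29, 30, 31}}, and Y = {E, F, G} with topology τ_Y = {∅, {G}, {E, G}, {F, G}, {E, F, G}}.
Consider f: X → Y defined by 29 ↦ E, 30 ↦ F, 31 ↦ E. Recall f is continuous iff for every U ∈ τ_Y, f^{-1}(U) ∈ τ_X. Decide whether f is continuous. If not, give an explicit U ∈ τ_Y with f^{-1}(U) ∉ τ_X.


f is NOT continuous.

Compute f^{-1}(U) for each U ∈ τ_Y:
  U = ∅: f^{-1}(U) = ∅ ∈ τ_X ✓.
  U = {G}: f^{-1}(U) = ∅ ∈ τ_X ✓.
  U = {E, G}: f^{-1}(U) = {29, 31} ∈ τ_X ✓.
  U = {F, G}: f^{-1}(U) = {30} ∉ τ_X ✗.
  U = {E, F, G}: f^{-1}(U) = {29, 30, 31} ∈ τ_X ✓.
Found U = {F, G} with f^{-1}(U) = {30} not in τ_X. Therefore f is NOT continuous.


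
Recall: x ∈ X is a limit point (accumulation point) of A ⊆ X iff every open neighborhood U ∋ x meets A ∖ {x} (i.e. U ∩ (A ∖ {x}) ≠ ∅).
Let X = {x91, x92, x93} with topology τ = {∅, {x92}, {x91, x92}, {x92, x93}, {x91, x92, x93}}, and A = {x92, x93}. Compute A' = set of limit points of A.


A' = {x91, x93}

For each x ∈ X, list the open sets U ∈ τ with x ∈ U, then check whether U ∩ (A ∖ {x}) ≠ ∅ for every such U.
  x = x91: opens ∋ x are {x91, x92}, {x91, x92, x93}; each meets A ∖ {x91}, so x IS a limit point.
  x = x92: open {x92} ∋ x has {x92} ∩ (A ∖ {x92}) = ∅, so x is NOT a limit point.
  x = x93: opens ∋ x are {x92, x93}, {x91, x92, x93}; each meets A ∖ {x93}, so x IS a limit point.
Collecting: A' = {x91, x93}.


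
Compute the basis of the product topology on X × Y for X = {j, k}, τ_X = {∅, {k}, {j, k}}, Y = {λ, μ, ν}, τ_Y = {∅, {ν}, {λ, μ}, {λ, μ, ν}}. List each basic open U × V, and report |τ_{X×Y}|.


Basis B = {∅ × ∅, {k} × {ν}, {j, k} × {ν}, {k} × {λ, μ}, {k} × {λ, μ, ν}, {j, k} × {λ, μ}, {j, k} × {λ, μ, ν}}; |τ_{X×Y}| = 9.

Enumerate products U × V with U ∈ τ_X, V ∈ τ_Y (deduplicated):
  ∅ × ∅ = {} (∅)
  {k} × {ν} = {(k,ν)}
  {j, k} × {ν} = {(j,ν), (k,ν)}
  {k} × {λ, μ} = {(k,λ), (k,μ)}
  {k} × {λ, μ, ν} = {(k,λ), (k,μ), (k,ν)}
  {j, k} × {λ, μ} = {(j,λ), (j,μ), (k,λ), (k,μ)}
  {j, k} × {λ, μ, ν} = {(j,λ), (j,μ), (j,ν), (k,λ), (k,μ), (k,ν)}
These 7 distinct sets form the basis B.
Close under arbitrary unions to get τ_{X×Y}; counting gives |τ_{X×Y}| = 9.
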